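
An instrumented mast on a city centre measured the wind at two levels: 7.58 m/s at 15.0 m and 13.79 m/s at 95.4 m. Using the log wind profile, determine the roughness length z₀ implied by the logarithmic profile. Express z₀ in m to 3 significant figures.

Log law: V(z) ∝ ln(z/z₀). With r = V₁/V₂ = 7.58/13.79 = 0.54967,
r · ln(z₂/z₀) = ln(z₁/z₀) ⇒ ln z₀ = (ln z₁ − r·ln z₂)/(1 − r)
ln z₀ = (2.70805 − 0.54967×4.55808) / 0.45033 = 0.4499
z₀ = exp(0.4499) = 1.568 m

z₀ ≈ 1.57 m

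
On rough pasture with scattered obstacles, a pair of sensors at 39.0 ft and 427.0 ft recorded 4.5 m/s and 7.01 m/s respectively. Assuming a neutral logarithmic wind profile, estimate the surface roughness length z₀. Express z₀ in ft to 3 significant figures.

z₀ ≈ 0.534 ft

Log law: V(z) ∝ ln(z/z₀). With r = V₁/V₂ = 4.5/7.01 = 0.64194,
r · ln(z₂/z₀) = ln(z₁/z₀) ⇒ ln z₀ = (ln z₁ − r·ln z₂)/(1 − r)
ln z₀ = (3.66356 − 0.64194×6.05678) / 0.35806 = -0.6271
z₀ = exp(-0.6271) = 0.5342 ft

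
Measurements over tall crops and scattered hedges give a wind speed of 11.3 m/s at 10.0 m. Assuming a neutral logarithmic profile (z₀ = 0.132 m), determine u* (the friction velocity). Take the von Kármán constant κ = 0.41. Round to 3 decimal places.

Log law: V(z) = (u*/κ) · ln(z/z₀) ⇒ u* = κ · V / ln(z/z₀)
u* = 0.41 × 11.3 / ln(10.0/0.132) = 0.41 × 11.3 / 4.3275
   = 4.6330 / 4.3275 = 1.0706 m/s

u* ≈ 1.071 m/s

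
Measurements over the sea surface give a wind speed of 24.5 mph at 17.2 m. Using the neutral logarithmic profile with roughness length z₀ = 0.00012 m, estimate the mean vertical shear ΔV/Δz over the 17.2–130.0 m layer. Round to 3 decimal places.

0.037 mph/m

Log law: V₂ = V₁ · ln(z₂/z₀)/ln(z₁/z₀) = 24.5 × 13.8956/11.8729 = 28.6737 mph
ΔV/Δz = (28.6737 − 24.5)/(130.0 − 17.2) = 4.1737/112.8000 = 0.03700 mph/m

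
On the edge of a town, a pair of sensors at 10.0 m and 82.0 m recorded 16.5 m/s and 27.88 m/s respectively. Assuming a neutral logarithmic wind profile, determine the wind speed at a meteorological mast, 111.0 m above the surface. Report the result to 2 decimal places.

29.52 m/s

Log law: V ∝ ln(z/z₀). From the pair, with r = V₁/V₂ = 0.59182,
ln z₀ = (ln z₁ − r·ln z₂)/(1 − r) = (2.3026 − 0.59182×4.4067)/0.40818 = -0.7482 → z₀ = 0.4732 m
V₃ = V₁ · ln(z₃/z₀)/ln(z₁/z₀) = 16.5 × 5.4578/3.0508 = 29.5177 m/s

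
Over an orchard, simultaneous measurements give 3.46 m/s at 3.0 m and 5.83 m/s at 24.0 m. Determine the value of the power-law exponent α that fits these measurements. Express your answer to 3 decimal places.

α ≈ 0.251

Power law: V₂/V₁ = (z₂/z₁)^α ⇒ α = ln(V₂/V₁) / ln(z₂/z₁)
α = ln(5.83/3.46) / ln(24.0/3.0) = ln(1.6850) / ln(8.0000)
  = 0.52175 / 2.07944 = 0.25091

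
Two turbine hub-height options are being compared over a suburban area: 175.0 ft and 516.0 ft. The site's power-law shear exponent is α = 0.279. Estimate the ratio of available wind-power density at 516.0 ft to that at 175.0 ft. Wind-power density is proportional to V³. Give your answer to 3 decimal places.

Speed ratio: V_B/V_A = (z_B/z_A)^α = (516.0/175.0)^0.279 = (2.9486)^0.279 = 1.35214
Power-density ratio: P_B/P_A = (V_B/V_A)³ = (1.35214)³ = 2.47209

2.472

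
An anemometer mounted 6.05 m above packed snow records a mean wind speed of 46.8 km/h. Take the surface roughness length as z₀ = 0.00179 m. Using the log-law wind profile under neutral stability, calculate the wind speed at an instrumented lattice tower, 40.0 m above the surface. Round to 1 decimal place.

Log law: V(z) ∝ ln(z/z₀), so V₂/V₁ = ln(z₂/z₀) / ln(z₁/z₀).
ln(40.0/0.00179) = 10.0144, ln(6.05/0.00179) = 8.1256
V₂ = 46.8 × 10.0144/8.1256 = 46.8 × 1.2325 = 57.6788 km/h

57.7 km/h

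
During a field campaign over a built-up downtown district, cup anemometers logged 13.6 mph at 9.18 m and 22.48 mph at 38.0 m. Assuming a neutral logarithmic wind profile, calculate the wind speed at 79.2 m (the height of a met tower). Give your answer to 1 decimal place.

Log law: V ∝ ln(z/z₀). From the pair, with r = V₁/V₂ = 0.60498,
ln z₀ = (ln z₁ − r·ln z₂)/(1 − r) = (2.2170 − 0.60498×3.6376)/0.39502 = 0.0414 → z₀ = 1.042 m
V₃ = V₁ · ln(z₃/z₀)/ln(z₁/z₀) = 13.6 × 4.3306/2.1756 = 27.0707 mph

27.1 mph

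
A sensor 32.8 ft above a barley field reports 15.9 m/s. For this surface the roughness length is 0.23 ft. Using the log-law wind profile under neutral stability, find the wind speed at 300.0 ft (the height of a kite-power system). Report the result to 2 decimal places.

Log law: V(z) ∝ ln(z/z₀), so V₂/V₁ = ln(z₂/z₀) / ln(z₁/z₀).
ln(300.0/0.23) = 7.1735, ln(32.8/0.23) = 4.9601
V₂ = 15.9 × 7.1735/4.9601 = 15.9 × 1.4462 = 22.9951 m/s

23.00 m/s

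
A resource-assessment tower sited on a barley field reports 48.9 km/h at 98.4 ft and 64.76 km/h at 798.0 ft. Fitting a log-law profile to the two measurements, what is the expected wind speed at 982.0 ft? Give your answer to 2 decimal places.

Log law: V ∝ ln(z/z₀). From the pair, with r = V₁/V₂ = 0.75510,
ln z₀ = (ln z₁ − r·ln z₂)/(1 − r) = (4.5890 − 0.75510×6.6821)/0.24490 = -1.8644 → z₀ = 0.1550 ft
V₃ = V₁ · ln(z₃/z₀)/ln(z₁/z₀) = 48.9 × 8.7540/6.4534 = 66.3322 km/h

66.33 km/h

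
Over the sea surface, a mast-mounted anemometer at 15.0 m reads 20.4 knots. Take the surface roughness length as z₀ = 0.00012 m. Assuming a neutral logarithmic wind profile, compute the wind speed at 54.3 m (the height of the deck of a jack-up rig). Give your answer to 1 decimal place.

22.6 knots

Log law: V(z) ∝ ln(z/z₀), so V₂/V₁ = ln(z₂/z₀) / ln(z₁/z₀).
ln(54.3/0.00012) = 13.0225, ln(15.0/0.00012) = 11.7361
V₂ = 20.4 × 13.0225/11.7361 = 20.4 × 1.1096 = 22.6362 knots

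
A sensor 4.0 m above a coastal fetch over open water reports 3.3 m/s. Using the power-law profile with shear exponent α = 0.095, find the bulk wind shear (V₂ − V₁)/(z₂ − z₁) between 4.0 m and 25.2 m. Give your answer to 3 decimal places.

Power law: V₂ = V₁ · (z₂/z₁)^α = 3.3 × (6.3000)^0.095 = 3.9305 m/s
ΔV/Δz = (3.9305 − 3.3)/(25.2 − 4.0) = 0.6305/21.2000 = 0.02974 m/s/m

0.030 m/s/m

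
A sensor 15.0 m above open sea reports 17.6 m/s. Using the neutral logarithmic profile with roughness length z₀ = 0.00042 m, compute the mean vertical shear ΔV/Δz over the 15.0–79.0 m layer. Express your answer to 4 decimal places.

0.0436 m/s/m

Log law: V₂ = V₁ · ln(z₂/z₀)/ln(z₁/z₀) = 17.6 × 12.1447/10.4833 = 20.3893 m/s
ΔV/Δz = (20.3893 − 17.6)/(79.0 − 15.0) = 2.7893/64.0000 = 0.04358 m/s/m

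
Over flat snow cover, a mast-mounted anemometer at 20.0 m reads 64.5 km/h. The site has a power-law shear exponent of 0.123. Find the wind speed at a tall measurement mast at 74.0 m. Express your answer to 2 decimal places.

75.76 km/h

Power-law profile: V₂ = V₁ · (z₂/z₁)^α
V₂ = 64.5 × (74.0/20.0)^0.123 = 64.5 × (3.7000)^0.123
    = 64.5 × 1.1746 = 75.7615 km/h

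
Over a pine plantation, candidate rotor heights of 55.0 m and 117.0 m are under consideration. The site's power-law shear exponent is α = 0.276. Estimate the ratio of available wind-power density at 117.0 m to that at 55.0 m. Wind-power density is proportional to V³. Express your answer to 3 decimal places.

1.868

Speed ratio: V_B/V_A = (z_B/z_A)^α = (117.0/55.0)^0.276 = (2.1273)^0.276 = 1.23163
Power-density ratio: P_B/P_A = (V_B/V_A)³ = (1.23163)³ = 1.86826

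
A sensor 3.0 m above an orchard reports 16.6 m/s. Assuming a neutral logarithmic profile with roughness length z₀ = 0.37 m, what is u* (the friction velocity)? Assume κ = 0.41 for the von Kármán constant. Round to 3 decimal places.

Log law: V(z) = (u*/κ) · ln(z/z₀) ⇒ u* = κ · V / ln(z/z₀)
u* = 0.41 × 16.6 / ln(3.0/0.37) = 0.41 × 16.6 / 2.0929
   = 6.8060 / 2.0929 = 3.2520 m/s

u* ≈ 3.252 m/s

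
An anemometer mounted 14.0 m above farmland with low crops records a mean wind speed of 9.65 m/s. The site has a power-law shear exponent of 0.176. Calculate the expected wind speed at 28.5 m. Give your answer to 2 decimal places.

Power-law profile: V₂ = V₁ · (z₂/z₁)^α
V₂ = 9.65 × (28.5/14.0)^0.176 = 9.65 × (2.0357)^0.176
    = 9.65 × 1.1333 = 10.9361 m/s

10.94 m/s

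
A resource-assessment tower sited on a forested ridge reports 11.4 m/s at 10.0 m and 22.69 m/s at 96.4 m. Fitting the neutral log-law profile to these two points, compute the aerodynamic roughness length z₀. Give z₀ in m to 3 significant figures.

z₀ ≈ 1.01 m

Log law: V(z) ∝ ln(z/z₀). With r = V₁/V₂ = 11.4/22.69 = 0.50242,
r · ln(z₂/z₀) = ln(z₁/z₀) ⇒ ln z₀ = (ln z₁ − r·ln z₂)/(1 − r)
ln z₀ = (2.30259 − 0.50242×4.56851) / 0.49758 = 0.0146
z₀ = exp(0.0146) = 1.015 m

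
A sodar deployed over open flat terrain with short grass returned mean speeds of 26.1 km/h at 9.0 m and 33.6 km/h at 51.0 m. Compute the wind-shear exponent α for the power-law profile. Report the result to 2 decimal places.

Power law: V₂/V₁ = (z₂/z₁)^α ⇒ α = ln(V₂/V₁) / ln(z₂/z₁)
α = ln(33.6/26.1) / ln(51.0/9.0) = ln(1.2874) / ln(5.6667)
  = 0.25259 / 1.73460 = 0.14562

α ≈ 0.15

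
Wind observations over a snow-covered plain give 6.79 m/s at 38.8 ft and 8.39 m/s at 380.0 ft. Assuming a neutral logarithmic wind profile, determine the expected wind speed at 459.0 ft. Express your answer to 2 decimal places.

8.52 m/s

Log law: V ∝ ln(z/z₀). From the pair, with r = V₁/V₂ = 0.80930,
ln z₀ = (ln z₁ − r·ln z₂)/(1 − r) = (3.6584 − 0.80930×5.9402)/0.19070 = -6.0248 → z₀ = 0.002418 ft
V₃ = V₁ · ln(z₃/z₀)/ln(z₁/z₀) = 6.79 × 12.1538/9.6832 = 8.5224 m/s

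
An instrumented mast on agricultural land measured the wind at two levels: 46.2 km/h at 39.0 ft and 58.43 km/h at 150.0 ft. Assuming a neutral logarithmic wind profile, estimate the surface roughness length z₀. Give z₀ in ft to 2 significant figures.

z₀ ≈ 0.24 ft

Log law: V(z) ∝ ln(z/z₀). With r = V₁/V₂ = 46.2/58.43 = 0.79069,
r · ln(z₂/z₀) = ln(z₁/z₀) ⇒ ln z₀ = (ln z₁ − r·ln z₂)/(1 − r)
ln z₀ = (3.66356 − 0.79069×5.01064) / 0.20931 = -1.4251
z₀ = exp(-1.4251) = 0.2405 ft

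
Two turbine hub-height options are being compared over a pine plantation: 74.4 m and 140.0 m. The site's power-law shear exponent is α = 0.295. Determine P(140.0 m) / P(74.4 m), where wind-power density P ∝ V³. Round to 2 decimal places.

1.75

Speed ratio: V_B/V_A = (z_B/z_A)^α = (140.0/74.4)^0.295 = (1.8817)^0.295 = 1.20502
Power-density ratio: P_B/P_A = (V_B/V_A)³ = (1.20502)³ = 1.74977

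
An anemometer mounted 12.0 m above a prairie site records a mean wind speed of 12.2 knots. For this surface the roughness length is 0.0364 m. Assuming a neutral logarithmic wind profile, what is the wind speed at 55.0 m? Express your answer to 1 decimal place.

15.4 knots

Log law: V(z) ∝ ln(z/z₀), so V₂/V₁ = ln(z₂/z₀) / ln(z₁/z₀).
ln(55.0/0.0364) = 7.3205, ln(12.0/0.0364) = 5.7981
V₂ = 12.2 × 7.3205/5.7981 = 12.2 × 1.2626 = 15.4034 knots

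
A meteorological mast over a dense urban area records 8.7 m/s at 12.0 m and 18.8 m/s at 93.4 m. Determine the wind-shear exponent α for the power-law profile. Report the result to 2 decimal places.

α ≈ 0.38

Power law: V₂/V₁ = (z₂/z₁)^α ⇒ α = ln(V₂/V₁) / ln(z₂/z₁)
α = ln(18.8/8.7) / ln(93.4/12.0) = ln(2.1609) / ln(7.7833)
  = 0.77053 / 2.05198 = 0.37551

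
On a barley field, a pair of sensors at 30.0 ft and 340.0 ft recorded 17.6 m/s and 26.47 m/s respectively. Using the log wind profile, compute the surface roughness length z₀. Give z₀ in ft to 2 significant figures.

z₀ ≈ 0.24 ft

Log law: V(z) ∝ ln(z/z₀). With r = V₁/V₂ = 17.6/26.47 = 0.66490,
r · ln(z₂/z₀) = ln(z₁/z₀) ⇒ ln z₀ = (ln z₁ − r·ln z₂)/(1 − r)
ln z₀ = (3.40120 − 0.66490×5.82895) / 0.33510 = -1.4160
z₀ = exp(-1.4160) = 0.2427 ft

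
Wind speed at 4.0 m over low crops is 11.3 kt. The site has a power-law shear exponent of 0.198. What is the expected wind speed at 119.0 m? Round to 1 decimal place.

Power-law profile: V₂ = V₁ · (z₂/z₁)^α
V₂ = 11.3 × (119.0/4.0)^0.198 = 11.3 × (29.7500)^0.198
    = 11.3 × 1.9577 = 22.1222 kt

22.1 kt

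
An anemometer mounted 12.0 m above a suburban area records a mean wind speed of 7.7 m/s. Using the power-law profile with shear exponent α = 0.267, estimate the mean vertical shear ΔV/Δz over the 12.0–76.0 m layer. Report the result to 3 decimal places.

0.077 m/s/m

Power law: V₂ = V₁ · (z₂/z₁)^α = 7.7 × (6.3333)^0.267 = 12.6045 m/s
ΔV/Δz = (12.6045 − 7.7)/(76.0 − 12.0) = 4.9045/64.0000 = 0.07663 m/s/m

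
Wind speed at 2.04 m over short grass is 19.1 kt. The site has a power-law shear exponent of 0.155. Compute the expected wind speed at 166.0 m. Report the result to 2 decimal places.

Power-law profile: V₂ = V₁ · (z₂/z₁)^α
V₂ = 19.1 × (166.0/2.04)^0.155 = 19.1 × (81.3725)^0.155
    = 19.1 × 1.9775 = 37.7709 kt

37.77 kt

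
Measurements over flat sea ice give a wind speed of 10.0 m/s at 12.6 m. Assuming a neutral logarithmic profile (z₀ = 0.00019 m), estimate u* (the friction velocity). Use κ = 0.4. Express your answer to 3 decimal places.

u* ≈ 0.360 m/s

Log law: V(z) = (u*/κ) · ln(z/z₀) ⇒ u* = κ · V / ln(z/z₀)
u* = 0.4 × 10.0 / ln(12.6/0.00019) = 0.4 × 10.0 / 11.1022
   = 4.0000 / 11.1022 = 0.3603 m/s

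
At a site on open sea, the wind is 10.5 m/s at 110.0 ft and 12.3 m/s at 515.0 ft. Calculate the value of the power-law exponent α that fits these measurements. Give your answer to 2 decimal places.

α ≈ 0.10

Power law: V₂/V₁ = (z₂/z₁)^α ⇒ α = ln(V₂/V₁) / ln(z₂/z₁)
α = ln(12.3/10.5) / ln(515.0/110.0) = ln(1.1714) / ln(4.6818)
  = 0.15822 / 1.54369 = 0.10250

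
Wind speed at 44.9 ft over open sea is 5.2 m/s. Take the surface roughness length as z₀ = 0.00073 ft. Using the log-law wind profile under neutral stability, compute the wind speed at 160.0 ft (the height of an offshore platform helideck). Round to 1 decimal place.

Log law: V(z) ∝ ln(z/z₀), so V₂/V₁ = ln(z₂/z₀) / ln(z₁/z₀).
ln(160.0/0.00073) = 12.2976, ln(44.9/0.00073) = 11.0269
V₂ = 5.2 × 12.2976/11.0269 = 5.2 × 1.1152 = 5.7992 m/s

5.8 m/s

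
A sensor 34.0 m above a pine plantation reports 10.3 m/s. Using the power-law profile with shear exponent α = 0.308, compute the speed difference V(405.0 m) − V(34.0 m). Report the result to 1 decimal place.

11.8 m/s

Power law: V₂ = V₁ · (z₂/z₁)^α = 10.3 × (11.9118)^0.308 = 22.0921 m/s
ΔV = 22.0921 − 10.3 = 11.7921 m/s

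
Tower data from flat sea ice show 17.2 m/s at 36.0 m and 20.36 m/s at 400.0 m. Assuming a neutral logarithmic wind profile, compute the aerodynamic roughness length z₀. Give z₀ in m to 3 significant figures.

z₀ ≈ 0.0000731 m

Log law: V(z) ∝ ln(z/z₀). With r = V₁/V₂ = 17.2/20.36 = 0.84479,
r · ln(z₂/z₀) = ln(z₁/z₀) ⇒ ln z₀ = (ln z₁ − r·ln z₂)/(1 − r)
ln z₀ = (3.58352 − 0.84479×5.99146) / 0.15521 = -9.5230
z₀ = exp(-9.5230) = 0.00007315 m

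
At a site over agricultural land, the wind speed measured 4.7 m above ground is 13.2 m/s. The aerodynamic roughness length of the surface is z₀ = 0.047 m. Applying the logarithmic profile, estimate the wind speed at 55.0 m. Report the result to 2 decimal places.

20.25 m/s

Log law: V(z) ∝ ln(z/z₀), so V₂/V₁ = ln(z₂/z₀) / ln(z₁/z₀).
ln(55.0/0.047) = 7.0649, ln(4.7/0.047) = 4.6052
V₂ = 13.2 × 7.0649/4.6052 = 13.2 × 1.5341 = 20.2505 m/s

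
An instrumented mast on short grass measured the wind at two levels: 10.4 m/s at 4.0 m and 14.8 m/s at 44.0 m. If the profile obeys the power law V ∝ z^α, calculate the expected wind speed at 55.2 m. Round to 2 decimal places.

First find α: α = ln(V₂/V₁)/ln(z₂/z₁) = ln(14.8/10.4)/ln(44.0/4.0) = 0.35282/2.39790 = 0.1471
Extrapolate from 44.0 m to 55.2 m: V₃ = 14.8 × (55.2/44.0)^0.1471 = 14.8 × 1.0339 = 15.3022 m/s

15.30 m/s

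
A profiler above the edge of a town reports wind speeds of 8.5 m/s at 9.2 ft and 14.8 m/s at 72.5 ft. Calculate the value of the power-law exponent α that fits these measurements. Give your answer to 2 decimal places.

α ≈ 0.27

Power law: V₂/V₁ = (z₂/z₁)^α ⇒ α = ln(V₂/V₁) / ln(z₂/z₁)
α = ln(14.8/8.5) / ln(72.5/9.2) = ln(1.7412) / ln(7.8804)
  = 0.55456 / 2.06438 = 0.26863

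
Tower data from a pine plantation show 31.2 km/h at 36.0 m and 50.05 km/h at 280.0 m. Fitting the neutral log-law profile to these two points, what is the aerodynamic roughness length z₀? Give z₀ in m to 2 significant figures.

z₀ ≈ 1.2 m

Log law: V(z) ∝ ln(z/z₀). With r = V₁/V₂ = 31.2/50.05 = 0.62338,
r · ln(z₂/z₀) = ln(z₁/z₀) ⇒ ln z₀ = (ln z₁ − r·ln z₂)/(1 − r)
ln z₀ = (3.58352 − 0.62338×5.63479) / 0.37662 = 0.1883
z₀ = exp(0.1883) = 1.207 m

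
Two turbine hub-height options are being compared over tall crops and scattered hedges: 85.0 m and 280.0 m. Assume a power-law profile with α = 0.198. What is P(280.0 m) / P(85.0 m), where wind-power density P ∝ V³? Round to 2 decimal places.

2.03

Speed ratio: V_B/V_A = (z_B/z_A)^α = (280.0/85.0)^0.198 = (3.2941)^0.198 = 1.26623
Power-density ratio: P_B/P_A = (V_B/V_A)³ = (1.26623)³ = 2.03019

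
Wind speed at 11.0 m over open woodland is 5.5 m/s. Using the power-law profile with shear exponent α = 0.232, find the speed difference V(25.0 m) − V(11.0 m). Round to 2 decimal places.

Power law: V₂ = V₁ · (z₂/z₁)^α = 5.5 × (2.2727)^0.232 = 6.6540 m/s
ΔV = 6.6540 − 5.5 = 1.1540 m/s

1.15 m/s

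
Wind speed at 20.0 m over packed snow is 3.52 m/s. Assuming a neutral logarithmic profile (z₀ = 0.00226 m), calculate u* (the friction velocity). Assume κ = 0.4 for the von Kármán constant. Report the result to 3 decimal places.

u* ≈ 0.155 m/s

Log law: V(z) = (u*/κ) · ln(z/z₀) ⇒ u* = κ · V / ln(z/z₀)
u* = 0.4 × 3.52 / ln(20.0/0.00226) = 0.4 × 3.52 / 9.0881
   = 1.4080 / 9.0881 = 0.1549 m/s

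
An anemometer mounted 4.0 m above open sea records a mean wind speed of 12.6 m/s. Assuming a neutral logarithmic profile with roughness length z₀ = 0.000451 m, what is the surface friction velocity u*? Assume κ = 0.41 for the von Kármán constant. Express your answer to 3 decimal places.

Log law: V(z) = (u*/κ) · ln(z/z₀) ⇒ u* = κ · V / ln(z/z₀)
u* = 0.41 × 12.6 / ln(4.0/0.000451) = 0.41 × 12.6 / 9.0903
   = 5.1660 / 9.0903 = 0.5683 m/s

u* ≈ 0.568 m/s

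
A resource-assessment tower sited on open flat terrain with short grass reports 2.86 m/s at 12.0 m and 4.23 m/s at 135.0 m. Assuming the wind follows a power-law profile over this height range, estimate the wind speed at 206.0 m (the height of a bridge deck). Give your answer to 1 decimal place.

First find α: α = ln(V₂/V₁)/ln(z₂/z₁) = ln(4.23/2.86)/ln(135.0/12.0) = 0.39138/2.42037 = 0.1617
Extrapolate from 135.0 m to 206.0 m: V₃ = 4.23 × (206.0/135.0)^0.1617 = 4.23 × 1.0707 = 4.5292 m/s

4.5 m/s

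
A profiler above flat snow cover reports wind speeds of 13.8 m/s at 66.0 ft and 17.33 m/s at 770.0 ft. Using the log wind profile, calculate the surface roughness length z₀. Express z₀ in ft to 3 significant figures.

Log law: V(z) ∝ ln(z/z₀). With r = V₁/V₂ = 13.8/17.33 = 0.79631,
r · ln(z₂/z₀) = ln(z₁/z₀) ⇒ ln z₀ = (ln z₁ − r·ln z₂)/(1 − r)
ln z₀ = (4.18965 − 0.79631×6.64639) / 0.20369 = -5.4146
z₀ = exp(-5.4146) = 0.004451 ft

z₀ ≈ 0.00445 ft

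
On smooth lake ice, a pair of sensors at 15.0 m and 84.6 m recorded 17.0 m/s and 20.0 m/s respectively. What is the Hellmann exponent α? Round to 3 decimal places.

Power law: V₂/V₁ = (z₂/z₁)^α ⇒ α = ln(V₂/V₁) / ln(z₂/z₁)
α = ln(20.0/17.0) / ln(84.6/15.0) = ln(1.1765) / ln(5.6400)
  = 0.16252 / 1.72988 = 0.09395

α ≈ 0.094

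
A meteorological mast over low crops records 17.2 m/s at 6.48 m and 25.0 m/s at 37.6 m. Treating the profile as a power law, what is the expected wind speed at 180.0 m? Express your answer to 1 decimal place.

First find α: α = ln(V₂/V₁)/ln(z₂/z₁) = ln(25.0/17.2)/ln(37.6/6.48) = 0.37397/1.75828 = 0.2127
Extrapolate from 37.6 m to 180.0 m: V₃ = 25.0 × (180.0/37.6)^0.2127 = 25.0 × 1.3952 = 34.8808 m/s

34.9 m/s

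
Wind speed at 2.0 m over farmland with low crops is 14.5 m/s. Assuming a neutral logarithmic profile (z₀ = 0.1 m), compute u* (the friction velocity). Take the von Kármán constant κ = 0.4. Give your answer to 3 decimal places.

u* ≈ 1.936 m/s

Log law: V(z) = (u*/κ) · ln(z/z₀) ⇒ u* = κ · V / ln(z/z₀)
u* = 0.4 × 14.5 / ln(2.0/0.1) = 0.4 × 14.5 / 2.9957
   = 5.8000 / 2.9957 = 1.9361 m/s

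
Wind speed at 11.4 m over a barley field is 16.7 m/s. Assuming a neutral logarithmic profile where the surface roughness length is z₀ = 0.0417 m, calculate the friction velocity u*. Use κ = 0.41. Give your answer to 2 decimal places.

u* ≈ 1.22 m/s

Log law: V(z) = (u*/κ) · ln(z/z₀) ⇒ u* = κ · V / ln(z/z₀)
u* = 0.41 × 16.7 / ln(11.4/0.0417) = 0.41 × 16.7 / 5.6109
   = 6.8470 / 5.6109 = 1.2203 m/s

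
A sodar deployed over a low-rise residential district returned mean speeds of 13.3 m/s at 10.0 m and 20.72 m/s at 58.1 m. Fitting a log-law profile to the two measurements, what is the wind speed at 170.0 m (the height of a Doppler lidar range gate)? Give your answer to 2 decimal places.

25.25 m/s

Log law: V ∝ ln(z/z₀). From the pair, with r = V₁/V₂ = 0.64189,
ln z₀ = (ln z₁ − r·ln z₂)/(1 − r) = (2.3026 − 0.64189×4.0622)/0.35811 = -0.8514 → z₀ = 0.4268 m
V₃ = V₁ · ln(z₃/z₀)/ln(z₁/z₀) = 13.3 × 5.9872/3.1540 = 25.2474 m/s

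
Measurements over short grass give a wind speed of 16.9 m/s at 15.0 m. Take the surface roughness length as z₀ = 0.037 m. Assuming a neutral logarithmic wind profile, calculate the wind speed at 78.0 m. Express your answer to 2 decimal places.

Log law: V(z) ∝ ln(z/z₀), so V₂/V₁ = ln(z₂/z₀) / ln(z₁/z₀).
ln(78.0/0.037) = 7.6535, ln(15.0/0.037) = 6.0049
V₂ = 16.9 × 7.6535/6.0049 = 16.9 × 1.2746 = 21.5399 m/s

21.54 m/s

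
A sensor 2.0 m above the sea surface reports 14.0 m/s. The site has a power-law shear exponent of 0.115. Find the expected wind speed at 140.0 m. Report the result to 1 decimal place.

Power-law profile: V₂ = V₁ · (z₂/z₁)^α
V₂ = 14.0 × (140.0/2.0)^0.115 = 14.0 × (70.0000)^0.115
    = 14.0 × 1.6300 = 22.8199 m/s

22.8 m/s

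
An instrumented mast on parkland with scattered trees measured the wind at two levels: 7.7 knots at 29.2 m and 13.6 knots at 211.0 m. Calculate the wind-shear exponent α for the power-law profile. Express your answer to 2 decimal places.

Power law: V₂/V₁ = (z₂/z₁)^α ⇒ α = ln(V₂/V₁) / ln(z₂/z₁)
α = ln(13.6/7.7) / ln(211.0/29.2) = ln(1.7662) / ln(7.2260)
  = 0.56885 / 1.97769 = 0.28763

α ≈ 0.29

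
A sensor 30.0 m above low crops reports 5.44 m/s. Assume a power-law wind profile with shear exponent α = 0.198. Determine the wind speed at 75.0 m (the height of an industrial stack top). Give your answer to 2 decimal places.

Power-law profile: V₂ = V₁ · (z₂/z₁)^α
V₂ = 5.44 × (75.0/30.0)^0.198 = 5.44 × (2.5000)^0.198
    = 5.44 × 1.1989 = 6.5222 m/s

6.52 m/s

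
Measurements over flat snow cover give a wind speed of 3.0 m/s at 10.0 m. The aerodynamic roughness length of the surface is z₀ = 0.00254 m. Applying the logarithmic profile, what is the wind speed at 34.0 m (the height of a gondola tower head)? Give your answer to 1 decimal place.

Log law: V(z) ∝ ln(z/z₀), so V₂/V₁ = ln(z₂/z₀) / ln(z₁/z₀).
ln(34.0/0.00254) = 9.5020, ln(10.0/0.00254) = 8.2782
V₂ = 3.0 × 9.5020/8.2782 = 3.0 × 1.1478 = 3.4435 m/s

3.4 m/s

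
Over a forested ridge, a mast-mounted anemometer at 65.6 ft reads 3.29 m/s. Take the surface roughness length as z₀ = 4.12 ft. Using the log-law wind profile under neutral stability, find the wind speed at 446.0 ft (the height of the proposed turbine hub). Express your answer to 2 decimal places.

5.57 m/s

Log law: V(z) ∝ ln(z/z₀), so V₂/V₁ = ln(z₂/z₀) / ln(z₁/z₀).
ln(446.0/4.12) = 4.6845, ln(65.6/4.12) = 2.7677
V₂ = 3.29 × 4.6845/2.7677 = 3.29 × 1.6925 = 5.5684 m/s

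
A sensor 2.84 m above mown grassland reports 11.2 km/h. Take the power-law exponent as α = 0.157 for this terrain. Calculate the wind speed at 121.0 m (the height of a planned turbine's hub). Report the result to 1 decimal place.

20.2 km/h

Power-law profile: V₂ = V₁ · (z₂/z₁)^α
V₂ = 11.2 × (121.0/2.84)^0.157 = 11.2 × (42.6056)^0.157
    = 11.2 × 1.8023 = 20.1857 km/h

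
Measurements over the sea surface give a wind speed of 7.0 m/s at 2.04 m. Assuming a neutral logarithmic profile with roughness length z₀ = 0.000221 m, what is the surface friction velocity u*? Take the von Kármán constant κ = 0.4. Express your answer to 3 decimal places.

Log law: V(z) = (u*/κ) · ln(z/z₀) ⇒ u* = κ · V / ln(z/z₀)
u* = 0.4 × 7.0 / ln(2.04/0.000221) = 0.4 × 7.0 / 9.1303
   = 2.8000 / 9.1303 = 0.3067 m/s

u* ≈ 0.307 m/s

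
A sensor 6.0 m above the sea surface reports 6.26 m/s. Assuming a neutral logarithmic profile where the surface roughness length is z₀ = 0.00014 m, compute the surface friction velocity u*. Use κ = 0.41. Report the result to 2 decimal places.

Log law: V(z) = (u*/κ) · ln(z/z₀) ⇒ u* = κ · V / ln(z/z₀)
u* = 0.41 × 6.26 / ln(6.0/0.00014) = 0.41 × 6.26 / 10.6656
   = 2.5666 / 10.6656 = 0.2406 m/s

u* ≈ 0.24 m/s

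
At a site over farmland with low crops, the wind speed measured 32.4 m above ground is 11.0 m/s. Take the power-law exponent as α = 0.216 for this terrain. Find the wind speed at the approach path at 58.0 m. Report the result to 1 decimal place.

12.5 m/s

Power-law profile: V₂ = V₁ · (z₂/z₁)^α
V₂ = 11.0 × (58.0/32.4)^0.216 = 11.0 × (1.7901)^0.216
    = 11.0 × 1.1340 = 12.4743 m/s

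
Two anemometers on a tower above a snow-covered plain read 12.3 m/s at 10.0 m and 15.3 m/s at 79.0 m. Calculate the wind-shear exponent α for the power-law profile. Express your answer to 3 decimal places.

α ≈ 0.106

Power law: V₂/V₁ = (z₂/z₁)^α ⇒ α = ln(V₂/V₁) / ln(z₂/z₁)
α = ln(15.3/12.3) / ln(79.0/10.0) = ln(1.2439) / ln(7.9000)
  = 0.21825 / 2.06686 = 0.10560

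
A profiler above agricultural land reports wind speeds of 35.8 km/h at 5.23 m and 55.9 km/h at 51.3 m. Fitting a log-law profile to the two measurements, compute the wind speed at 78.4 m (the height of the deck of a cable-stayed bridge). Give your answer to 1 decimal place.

Log law: V ∝ ln(z/z₀). From the pair, with r = V₁/V₂ = 0.64043,
ln z₀ = (ln z₁ − r·ln z₂)/(1 − r) = (1.6544 − 0.64043×3.9377)/0.35957 = -2.4123 → z₀ = 0.08961 m
V₃ = V₁ · ln(z₃/z₀)/ln(z₁/z₀) = 35.8 × 6.7741/4.0667 = 59.6337 km/h

59.6 km/h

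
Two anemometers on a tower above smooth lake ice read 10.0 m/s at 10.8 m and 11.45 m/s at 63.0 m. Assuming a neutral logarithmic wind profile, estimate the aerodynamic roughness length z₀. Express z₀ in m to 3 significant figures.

Log law: V(z) ∝ ln(z/z₀). With r = V₁/V₂ = 10.0/11.45 = 0.87336,
r · ln(z₂/z₀) = ln(z₁/z₀) ⇒ ln z₀ = (ln z₁ − r·ln z₂)/(1 − r)
ln z₀ = (2.37955 − 0.87336×4.14313) / 0.12664 = -9.7831
z₀ = exp(-9.7831) = 0.00005639 m

z₀ ≈ 0.0000564 m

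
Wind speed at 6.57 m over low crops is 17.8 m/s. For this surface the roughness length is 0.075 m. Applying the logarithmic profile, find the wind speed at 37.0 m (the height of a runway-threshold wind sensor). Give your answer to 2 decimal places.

Log law: V(z) ∝ ln(z/z₀), so V₂/V₁ = ln(z₂/z₀) / ln(z₁/z₀).
ln(37.0/0.075) = 6.2012, ln(6.57/0.075) = 4.4728
V₂ = 17.8 × 6.2012/4.4728 = 17.8 × 1.3864 = 24.6784 m/s

24.68 m/s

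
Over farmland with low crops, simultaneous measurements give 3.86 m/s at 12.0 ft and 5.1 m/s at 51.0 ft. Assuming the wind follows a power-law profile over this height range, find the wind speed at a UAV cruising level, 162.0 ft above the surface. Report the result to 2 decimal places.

First find α: α = ln(V₂/V₁)/ln(z₂/z₁) = ln(5.1/3.86)/ln(51.0/12.0) = 0.27857/1.44692 = 0.1925
Extrapolate from 51.0 ft to 162.0 ft: V₃ = 5.1 × (162.0/51.0)^0.1925 = 5.1 × 1.2492 = 6.3710 m/s

6.37 m/s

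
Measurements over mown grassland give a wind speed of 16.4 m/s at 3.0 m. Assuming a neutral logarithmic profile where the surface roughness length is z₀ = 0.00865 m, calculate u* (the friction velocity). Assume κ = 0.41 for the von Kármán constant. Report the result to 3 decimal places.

u* ≈ 1.150 m/s

Log law: V(z) = (u*/κ) · ln(z/z₀) ⇒ u* = κ · V / ln(z/z₀)
u* = 0.41 × 16.4 / ln(3.0/0.00865) = 0.41 × 16.4 / 5.8488
   = 6.7240 / 5.8488 = 1.1496 m/s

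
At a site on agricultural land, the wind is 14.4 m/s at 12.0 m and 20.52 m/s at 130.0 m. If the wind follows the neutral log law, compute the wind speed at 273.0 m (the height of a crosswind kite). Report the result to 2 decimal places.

22.43 m/s

Log law: V ∝ ln(z/z₀). From the pair, with r = V₁/V₂ = 0.70175,
ln z₀ = (ln z₁ − r·ln z₂)/(1 − r) = (2.4849 − 0.70175×4.8675)/0.29825 = -3.1213 → z₀ = 0.04410 m
V₃ = V₁ · ln(z₃/z₀)/ln(z₁/z₀) = 14.4 × 8.7307/5.6062 = 22.4257 m/s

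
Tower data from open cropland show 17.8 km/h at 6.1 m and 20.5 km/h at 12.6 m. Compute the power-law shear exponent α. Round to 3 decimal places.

Power law: V₂/V₁ = (z₂/z₁)^α ⇒ α = ln(V₂/V₁) / ln(z₂/z₁)
α = ln(20.5/17.8) / ln(12.6/6.1) = ln(1.1517) / ln(2.0656)
  = 0.14123 / 0.72541 = 0.19469

α ≈ 0.195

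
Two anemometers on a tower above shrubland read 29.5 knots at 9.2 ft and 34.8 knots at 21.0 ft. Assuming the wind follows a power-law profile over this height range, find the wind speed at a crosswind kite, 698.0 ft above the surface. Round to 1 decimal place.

70.2 knots

First find α: α = ln(V₂/V₁)/ln(z₂/z₁) = ln(34.8/29.5)/ln(21.0/9.2) = 0.16523/0.82532 = 0.2002
Extrapolate from 21.0 ft to 698.0 ft: V₃ = 34.8 × (698.0/21.0)^0.2002 = 34.8 × 2.0166 = 70.1791 knots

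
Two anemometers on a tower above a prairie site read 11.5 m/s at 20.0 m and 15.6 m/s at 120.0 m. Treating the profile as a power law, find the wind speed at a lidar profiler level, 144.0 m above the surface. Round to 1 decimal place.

16.1 m/s

First find α: α = ln(V₂/V₁)/ln(z₂/z₁) = ln(15.6/11.5)/ln(120.0/20.0) = 0.30492/1.79176 = 0.1702
Extrapolate from 120.0 m to 144.0 m: V₃ = 15.6 × (144.0/120.0)^0.1702 = 15.6 × 1.0315 = 16.0916 m/s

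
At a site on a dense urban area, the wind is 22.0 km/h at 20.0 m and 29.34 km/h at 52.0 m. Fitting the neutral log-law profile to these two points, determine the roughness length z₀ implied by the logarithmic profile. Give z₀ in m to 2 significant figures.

z₀ ≈ 1.1 m

Log law: V(z) ∝ ln(z/z₀). With r = V₁/V₂ = 22.0/29.34 = 0.74983,
r · ln(z₂/z₀) = ln(z₁/z₀) ⇒ ln z₀ = (ln z₁ − r·ln z₂)/(1 − r)
ln z₀ = (2.99573 − 0.74983×3.95124) / 0.25017 = 0.1318
z₀ = exp(0.1318) = 1.141 m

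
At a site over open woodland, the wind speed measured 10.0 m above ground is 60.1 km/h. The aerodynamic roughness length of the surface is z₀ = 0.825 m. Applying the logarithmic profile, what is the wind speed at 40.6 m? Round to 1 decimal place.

93.9 km/h

Log law: V(z) ∝ ln(z/z₀), so V₂/V₁ = ln(z₂/z₀) / ln(z₁/z₀).
ln(40.6/0.825) = 3.8961, ln(10.0/0.825) = 2.4950
V₂ = 60.1 × 3.8961/2.4950 = 60.1 × 1.5616 = 93.8525 km/h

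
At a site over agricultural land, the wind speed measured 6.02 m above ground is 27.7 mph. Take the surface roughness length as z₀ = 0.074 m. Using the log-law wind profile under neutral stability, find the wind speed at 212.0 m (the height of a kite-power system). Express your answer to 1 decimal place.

50.1 mph

Log law: V(z) ∝ ln(z/z₀), so V₂/V₁ = ln(z₂/z₀) / ln(z₁/z₀).
ln(212.0/0.074) = 7.9603, ln(6.02/0.074) = 4.3988
V₂ = 27.7 × 7.9603/4.3988 = 27.7 × 1.8097 = 50.1275 mph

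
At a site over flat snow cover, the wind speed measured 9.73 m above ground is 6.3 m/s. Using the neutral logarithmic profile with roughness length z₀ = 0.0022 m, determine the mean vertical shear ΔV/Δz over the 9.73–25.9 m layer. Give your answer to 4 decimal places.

Log law: V₂ = V₁ · ln(z₂/z₀)/ln(z₁/z₀) = 6.3 × 9.3735/8.3945 = 7.0348 m/s
ΔV/Δz = (7.0348 − 6.3)/(25.9 − 9.73) = 0.7348/16.1700 = 0.04544 m/s/m

0.0454 m/s/m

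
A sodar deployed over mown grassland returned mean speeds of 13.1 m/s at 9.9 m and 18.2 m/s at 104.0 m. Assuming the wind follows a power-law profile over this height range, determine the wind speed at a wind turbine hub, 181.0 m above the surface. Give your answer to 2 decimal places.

19.67 m/s

First find α: α = ln(V₂/V₁)/ln(z₂/z₁) = ln(18.2/13.1)/ln(104.0/9.9) = 0.32881/2.35186 = 0.1398
Extrapolate from 104.0 m to 181.0 m: V₃ = 18.2 × (181.0/104.0)^0.1398 = 18.2 × 1.0805 = 19.6660 m/s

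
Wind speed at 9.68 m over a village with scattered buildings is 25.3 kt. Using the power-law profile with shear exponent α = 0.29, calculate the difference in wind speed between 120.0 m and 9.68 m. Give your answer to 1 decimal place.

27.2 kt

Power law: V₂ = V₁ · (z₂/z₁)^α = 25.3 × (12.3967)^0.29 = 52.5024 kt
ΔV = 52.5024 − 25.3 = 27.2024 kt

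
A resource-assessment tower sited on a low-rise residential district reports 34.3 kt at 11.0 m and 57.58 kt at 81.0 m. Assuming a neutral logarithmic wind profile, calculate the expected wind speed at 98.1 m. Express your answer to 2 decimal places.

Log law: V ∝ ln(z/z₀). From the pair, with r = V₁/V₂ = 0.59569,
ln z₀ = (ln z₁ − r·ln z₂)/(1 − r) = (2.3979 − 0.59569×4.3944)/0.40431 = -0.5438 → z₀ = 0.5806 m
V₃ = V₁ · ln(z₃/z₀)/ln(z₁/z₀) = 34.3 × 5.1298/2.9417 = 59.8134 kt

59.81 kt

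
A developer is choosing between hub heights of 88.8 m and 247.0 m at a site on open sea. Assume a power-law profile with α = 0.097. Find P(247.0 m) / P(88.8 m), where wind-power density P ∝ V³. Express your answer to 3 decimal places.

1.347

Speed ratio: V_B/V_A = (z_B/z_A)^α = (247.0/88.8)^0.097 = (2.7815)^0.097 = 1.10432
Power-density ratio: P_B/P_A = (V_B/V_A)³ = (1.10432)³ = 1.34675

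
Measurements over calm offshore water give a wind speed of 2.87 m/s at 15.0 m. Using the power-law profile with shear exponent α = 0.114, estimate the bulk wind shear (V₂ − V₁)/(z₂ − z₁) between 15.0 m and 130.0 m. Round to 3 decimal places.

0.007 m/s/m

Power law: V₂ = V₁ · (z₂/z₁)^α = 2.87 × (8.6667)^0.114 = 3.6711 m/s
ΔV/Δz = (3.6711 − 2.87)/(130.0 − 15.0) = 0.8011/115.0000 = 0.00697 m/s/m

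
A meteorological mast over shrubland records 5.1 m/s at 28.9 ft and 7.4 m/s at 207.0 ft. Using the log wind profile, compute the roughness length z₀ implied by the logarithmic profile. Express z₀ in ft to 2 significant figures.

Log law: V(z) ∝ ln(z/z₀). With r = V₁/V₂ = 5.1/7.4 = 0.68919,
r · ln(z₂/z₀) = ln(z₁/z₀) ⇒ ln z₀ = (ln z₁ − r·ln z₂)/(1 − r)
ln z₀ = (3.36384 − 0.68919×5.33272) / 0.31081 = -1.0019
z₀ = exp(-1.0019) = 0.3672 ft

z₀ ≈ 0.37 ft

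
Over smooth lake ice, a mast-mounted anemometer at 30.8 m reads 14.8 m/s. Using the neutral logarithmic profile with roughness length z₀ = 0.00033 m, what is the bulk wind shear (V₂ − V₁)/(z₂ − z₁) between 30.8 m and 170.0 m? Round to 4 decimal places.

Log law: V₂ = V₁ · ln(z₂/z₀)/ln(z₁/z₀) = 14.8 × 13.1522/11.4439 = 17.0093 m/s
ΔV/Δz = (17.0093 − 14.8)/(170.0 − 30.8) = 2.2093/139.2000 = 0.01587 m/s/m

0.0159 m/s/m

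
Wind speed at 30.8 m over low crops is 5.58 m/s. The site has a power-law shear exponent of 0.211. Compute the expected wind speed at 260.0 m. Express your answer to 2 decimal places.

8.75 m/s

Power-law profile: V₂ = V₁ · (z₂/z₁)^α
V₂ = 5.58 × (260.0/30.8)^0.211 = 5.58 × (8.4416)^0.211
    = 5.58 × 1.5685 = 8.7520 m/s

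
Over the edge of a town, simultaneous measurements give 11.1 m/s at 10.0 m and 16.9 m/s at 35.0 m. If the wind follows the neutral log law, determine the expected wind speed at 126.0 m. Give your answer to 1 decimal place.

22.8 m/s

Log law: V ∝ ln(z/z₀). From the pair, with r = V₁/V₂ = 0.65680,
ln z₀ = (ln z₁ − r·ln z₂)/(1 − r) = (2.3026 − 0.65680×3.5553)/0.34320 = -0.0949 → z₀ = 0.9094 m
V₃ = V₁ · ln(z₃/z₀)/ln(z₁/z₀) = 11.1 × 4.9312/2.3975 = 22.8304 m/s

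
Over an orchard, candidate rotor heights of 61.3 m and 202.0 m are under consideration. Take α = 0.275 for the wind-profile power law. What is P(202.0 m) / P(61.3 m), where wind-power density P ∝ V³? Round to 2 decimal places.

2.67

Speed ratio: V_B/V_A = (z_B/z_A)^α = (202.0/61.3)^0.275 = (3.2953)^0.275 = 1.38810
Power-density ratio: P_B/P_A = (V_B/V_A)³ = (1.38810)³ = 2.67461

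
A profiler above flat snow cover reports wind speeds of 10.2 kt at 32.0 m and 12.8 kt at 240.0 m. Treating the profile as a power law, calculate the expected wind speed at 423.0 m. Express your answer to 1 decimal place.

First find α: α = ln(V₂/V₁)/ln(z₂/z₁) = ln(12.8/10.2)/ln(240.0/32.0) = 0.22706/2.01490 = 0.1127
Extrapolate from 240.0 m to 423.0 m: V₃ = 12.8 × (423.0/240.0)^0.1127 = 12.8 × 1.0659 = 13.6441 kt

13.6 kt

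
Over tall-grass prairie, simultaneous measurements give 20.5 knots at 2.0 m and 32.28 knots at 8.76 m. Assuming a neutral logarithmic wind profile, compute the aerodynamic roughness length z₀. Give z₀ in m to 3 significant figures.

Log law: V(z) ∝ ln(z/z₀). With r = V₁/V₂ = 20.5/32.28 = 0.63507,
r · ln(z₂/z₀) = ln(z₁/z₀) ⇒ ln z₀ = (ln z₁ − r·ln z₂)/(1 − r)
ln z₀ = (0.69315 − 0.63507×2.17020) / 0.36493 = -1.8773
z₀ = exp(-1.8773) = 0.1530 m

z₀ ≈ 0.153 m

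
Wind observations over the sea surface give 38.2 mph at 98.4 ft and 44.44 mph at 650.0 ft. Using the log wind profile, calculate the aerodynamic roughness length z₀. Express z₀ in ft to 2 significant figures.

z₀ ≈ 0.00094 ft

Log law: V(z) ∝ ln(z/z₀). With r = V₁/V₂ = 38.2/44.44 = 0.85959,
r · ln(z₂/z₀) = ln(z₁/z₀) ⇒ ln z₀ = (ln z₁ − r·ln z₂)/(1 − r)
ln z₀ = (4.58904 − 0.85959×6.47697) / 0.14041 = -6.9685
z₀ = exp(-6.9685) = 0.0009411 ft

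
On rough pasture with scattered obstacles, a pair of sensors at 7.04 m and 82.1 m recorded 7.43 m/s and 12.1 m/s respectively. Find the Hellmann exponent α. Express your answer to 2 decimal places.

α ≈ 0.20

Power law: V₂/V₁ = (z₂/z₁)^α ⇒ α = ln(V₂/V₁) / ln(z₂/z₁)
α = ln(12.1/7.43) / ln(82.1/7.04) = ln(1.6285) / ln(11.6619)
  = 0.48768 / 2.45633 = 0.19854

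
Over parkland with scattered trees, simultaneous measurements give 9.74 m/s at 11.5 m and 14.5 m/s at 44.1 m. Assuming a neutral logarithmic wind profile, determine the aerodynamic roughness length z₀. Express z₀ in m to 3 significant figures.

z₀ ≈ 0.735 m

Log law: V(z) ∝ ln(z/z₀). With r = V₁/V₂ = 9.74/14.5 = 0.67172,
r · ln(z₂/z₀) = ln(z₁/z₀) ⇒ ln z₀ = (ln z₁ − r·ln z₂)/(1 − r)
ln z₀ = (2.44235 − 0.67172×3.78646) / 0.32828 = -0.3080
z₀ = exp(-0.3080) = 0.7349 m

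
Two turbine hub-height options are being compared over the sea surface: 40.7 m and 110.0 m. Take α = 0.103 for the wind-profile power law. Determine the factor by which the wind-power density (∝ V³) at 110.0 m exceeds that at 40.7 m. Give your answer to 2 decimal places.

1.36

Speed ratio: V_B/V_A = (z_B/z_A)^α = (110.0/40.7)^0.103 = (2.7027)^0.103 = 1.10784
Power-density ratio: P_B/P_A = (V_B/V_A)³ = (1.10784)³ = 1.35965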